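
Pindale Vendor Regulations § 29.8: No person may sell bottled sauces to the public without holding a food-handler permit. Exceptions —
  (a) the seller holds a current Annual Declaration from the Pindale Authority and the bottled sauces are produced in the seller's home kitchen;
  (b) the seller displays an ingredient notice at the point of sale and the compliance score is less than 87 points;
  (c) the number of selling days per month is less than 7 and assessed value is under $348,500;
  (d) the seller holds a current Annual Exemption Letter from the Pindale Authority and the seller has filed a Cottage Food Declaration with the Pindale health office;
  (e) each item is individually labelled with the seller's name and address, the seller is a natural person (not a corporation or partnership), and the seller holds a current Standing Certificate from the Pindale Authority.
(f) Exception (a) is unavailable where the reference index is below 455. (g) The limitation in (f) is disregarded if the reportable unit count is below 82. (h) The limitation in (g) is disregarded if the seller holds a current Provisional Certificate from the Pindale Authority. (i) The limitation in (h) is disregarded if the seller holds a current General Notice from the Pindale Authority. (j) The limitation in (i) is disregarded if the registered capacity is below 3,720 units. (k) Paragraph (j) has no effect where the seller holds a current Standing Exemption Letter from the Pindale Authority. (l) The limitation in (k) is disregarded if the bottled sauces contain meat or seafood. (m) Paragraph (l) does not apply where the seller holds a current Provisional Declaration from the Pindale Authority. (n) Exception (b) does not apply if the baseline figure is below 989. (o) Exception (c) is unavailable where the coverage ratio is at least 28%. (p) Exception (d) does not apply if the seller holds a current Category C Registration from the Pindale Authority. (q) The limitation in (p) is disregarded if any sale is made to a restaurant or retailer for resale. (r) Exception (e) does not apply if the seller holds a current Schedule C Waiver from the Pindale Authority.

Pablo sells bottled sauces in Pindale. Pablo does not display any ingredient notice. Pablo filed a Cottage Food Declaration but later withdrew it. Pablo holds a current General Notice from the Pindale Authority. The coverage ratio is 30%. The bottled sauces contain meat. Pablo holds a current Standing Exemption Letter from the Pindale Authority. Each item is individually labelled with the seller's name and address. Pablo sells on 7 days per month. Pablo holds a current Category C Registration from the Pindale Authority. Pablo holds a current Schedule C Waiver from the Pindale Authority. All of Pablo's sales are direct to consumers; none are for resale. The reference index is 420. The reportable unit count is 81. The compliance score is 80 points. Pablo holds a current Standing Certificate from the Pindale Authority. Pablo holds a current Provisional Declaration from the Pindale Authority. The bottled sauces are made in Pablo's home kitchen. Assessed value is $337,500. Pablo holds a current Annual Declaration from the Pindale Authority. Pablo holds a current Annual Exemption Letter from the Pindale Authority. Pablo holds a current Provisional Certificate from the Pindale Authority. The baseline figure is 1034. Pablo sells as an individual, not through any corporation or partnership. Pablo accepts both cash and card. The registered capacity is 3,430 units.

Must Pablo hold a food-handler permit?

No — exception (a) applies; Pablo is not required to hold a food-handler permit.

Exception (a): a current Annual Declaration is held; the bottled sauces are home-kitchen produced — every condition holds. Under paragraphs (f)–(m): (f) applies (the reference index is 420, below the 455 limit), but is overridden by (g): (g) operates against (f): the reportable unit count is 81, below the 82 limit. (h) would limit (g) — a current Provisional Certificate is held — but (i) sets (h) aside: (i) operates against (h): a current General Notice is held. (j) is engaged (the registered capacity is 3,430 units, below the 3,720 units limit), but is overridden by (k): (k) applies — a current Standing Exemption Letter is held. (l) would limit (k) — the bottled sauces contain meat — but (m) sets (l) aside: (m) operates against (l): a current Provisional Declaration is held. So (a) applies.
Exception (b) does not apply: no ingredient notice is displayed.
Exception (c) fails — the number of selling days per month is 7, not less than 7.
Exception (d) does not apply: the Cottage Food Declaration was withdrawn.
Exception (e): items are individually labelled; the seller is a natural person; a current Standing Certificate is held — every condition holds. But: (r) operates against (e): a current Schedule C Waiver is held. (e) is therefore removed.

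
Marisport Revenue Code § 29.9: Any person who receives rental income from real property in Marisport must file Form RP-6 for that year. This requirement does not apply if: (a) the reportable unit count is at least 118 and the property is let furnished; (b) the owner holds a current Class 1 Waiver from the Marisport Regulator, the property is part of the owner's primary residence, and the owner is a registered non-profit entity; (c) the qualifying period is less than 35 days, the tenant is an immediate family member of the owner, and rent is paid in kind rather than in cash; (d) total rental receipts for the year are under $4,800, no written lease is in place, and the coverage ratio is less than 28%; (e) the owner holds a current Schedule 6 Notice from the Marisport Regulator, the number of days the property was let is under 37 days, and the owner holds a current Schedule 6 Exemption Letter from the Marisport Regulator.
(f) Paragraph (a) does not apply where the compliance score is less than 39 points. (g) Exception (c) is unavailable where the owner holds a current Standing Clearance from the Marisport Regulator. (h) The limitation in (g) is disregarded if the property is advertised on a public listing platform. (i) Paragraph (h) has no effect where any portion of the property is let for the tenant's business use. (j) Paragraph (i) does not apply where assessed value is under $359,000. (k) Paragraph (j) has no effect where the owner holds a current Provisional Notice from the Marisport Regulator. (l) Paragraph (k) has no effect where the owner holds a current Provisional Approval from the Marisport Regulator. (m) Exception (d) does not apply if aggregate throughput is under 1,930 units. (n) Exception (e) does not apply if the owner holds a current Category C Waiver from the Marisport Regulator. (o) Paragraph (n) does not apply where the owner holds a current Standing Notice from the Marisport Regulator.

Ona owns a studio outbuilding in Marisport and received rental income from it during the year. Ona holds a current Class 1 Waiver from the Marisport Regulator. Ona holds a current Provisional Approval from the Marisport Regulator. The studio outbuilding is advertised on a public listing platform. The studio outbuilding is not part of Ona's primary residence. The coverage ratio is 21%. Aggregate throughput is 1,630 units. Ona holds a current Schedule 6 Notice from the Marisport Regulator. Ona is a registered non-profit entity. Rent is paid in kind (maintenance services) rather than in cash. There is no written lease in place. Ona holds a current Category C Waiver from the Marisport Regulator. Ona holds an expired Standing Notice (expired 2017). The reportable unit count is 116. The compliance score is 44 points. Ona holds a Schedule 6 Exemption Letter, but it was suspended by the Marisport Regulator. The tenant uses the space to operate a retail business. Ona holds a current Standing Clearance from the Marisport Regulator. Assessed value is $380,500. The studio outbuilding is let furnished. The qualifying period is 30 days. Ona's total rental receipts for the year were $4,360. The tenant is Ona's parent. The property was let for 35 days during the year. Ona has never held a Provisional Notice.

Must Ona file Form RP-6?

Yes — Ona must file Form RP-6.

Exception (a) fails — the reportable unit count is 116, short of 118.
Exception (b) requires that the property is part of the owner's primary residence; but the studio outbuilding is not part of the primary residence, so (b) is unavailable.
Exception (c): the qualifying period is 30 days, less than the 35 days limit; the tenant is an immediate family member; rent is paid in kind — every condition holds. But applying paragraphs (g)–(l): (g) operates against (c): a current Standing Clearance is held. (h) is engaged (the property is publicly advertised), but is overridden by (i): (i) operates — the space is let for business use. (j) is not engaged (assessed value is $380,500, not under $359,000), so (i) stands. Exception (c) does not apply.
Exception (d): total rental receipts for the year are $4,360, under the $4,800 limit; there is no written lease; the coverage ratio is 21%, less than the 28% limit — every condition holds. Turning to paragraph (m): (m) operates — aggregate throughput is 1,630 units, under the 1,930 units limit. So (d) is unavailable.
Exception (e) fails — there is no Schedule 6 Exemption Letter in force.
No exception applies. The general rule governs.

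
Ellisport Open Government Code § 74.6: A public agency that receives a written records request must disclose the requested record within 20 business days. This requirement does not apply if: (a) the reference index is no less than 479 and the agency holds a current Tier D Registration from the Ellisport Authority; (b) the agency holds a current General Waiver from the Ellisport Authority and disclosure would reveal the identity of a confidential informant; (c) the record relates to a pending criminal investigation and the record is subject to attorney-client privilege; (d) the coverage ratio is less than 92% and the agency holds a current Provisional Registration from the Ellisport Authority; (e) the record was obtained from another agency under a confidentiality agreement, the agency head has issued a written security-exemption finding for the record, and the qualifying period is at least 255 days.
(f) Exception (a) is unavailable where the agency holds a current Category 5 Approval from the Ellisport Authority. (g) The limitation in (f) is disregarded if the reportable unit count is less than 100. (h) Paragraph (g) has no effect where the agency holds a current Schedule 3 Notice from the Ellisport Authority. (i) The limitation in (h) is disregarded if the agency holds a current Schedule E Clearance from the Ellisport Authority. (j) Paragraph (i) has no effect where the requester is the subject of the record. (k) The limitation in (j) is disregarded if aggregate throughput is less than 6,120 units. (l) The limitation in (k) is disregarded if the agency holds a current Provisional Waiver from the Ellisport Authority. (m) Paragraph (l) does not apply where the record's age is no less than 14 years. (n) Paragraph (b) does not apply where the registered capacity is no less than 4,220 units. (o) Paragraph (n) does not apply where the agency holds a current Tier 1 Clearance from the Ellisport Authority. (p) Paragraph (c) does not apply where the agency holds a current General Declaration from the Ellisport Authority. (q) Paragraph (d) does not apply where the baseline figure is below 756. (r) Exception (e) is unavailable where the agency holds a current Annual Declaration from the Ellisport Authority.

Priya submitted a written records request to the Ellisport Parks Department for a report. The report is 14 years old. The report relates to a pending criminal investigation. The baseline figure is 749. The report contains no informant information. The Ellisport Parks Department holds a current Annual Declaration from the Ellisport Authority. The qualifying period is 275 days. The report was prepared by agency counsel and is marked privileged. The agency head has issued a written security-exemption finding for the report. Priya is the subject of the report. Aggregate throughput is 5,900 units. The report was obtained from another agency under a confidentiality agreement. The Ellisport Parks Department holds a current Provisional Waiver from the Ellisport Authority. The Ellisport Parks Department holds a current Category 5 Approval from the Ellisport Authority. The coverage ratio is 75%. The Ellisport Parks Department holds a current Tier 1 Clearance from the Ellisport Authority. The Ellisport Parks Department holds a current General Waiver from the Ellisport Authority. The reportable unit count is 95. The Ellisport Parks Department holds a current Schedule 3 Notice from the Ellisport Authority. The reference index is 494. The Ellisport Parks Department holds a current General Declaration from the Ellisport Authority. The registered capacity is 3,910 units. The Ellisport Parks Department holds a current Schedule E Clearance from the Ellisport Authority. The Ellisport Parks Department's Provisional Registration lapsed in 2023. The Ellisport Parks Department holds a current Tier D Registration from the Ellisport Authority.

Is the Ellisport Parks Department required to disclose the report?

All of (a)'s requirements are met (the reference index is 494, meeting the 479 threshold; a current Tier D Registration is held). Under paragraphs (f)–(m): (f) is triggered (a current Category 5 Approval is held), but is itself disapplied by (g): (g) operates against (f): the reportable unit count is 95, less than the 100 limit. (h) would limit (g) — a current Schedule 3 Notice is held — but (i) sets (h) aside: (i) operates against (h): a current Schedule E Clearance is held. (j) would limit (i) — Priya is the subject of the report — but (k) sets (j) aside: (k) is engaged — aggregate throughput is 5,900 units, less than the 6,120 units limit. (l) applies (a current Provisional Waiver is held), but yields to (m): (m) is engaged — the record's age is 14 years, meeting the 14 years threshold. So (a) applies.
Exception (b) fails — the report contains no informant information.
Exception (c)'s conditions are all satisfied: the report relates to a pending investigation; the report is privileged. But applying paragraph (p): (p) operates against (c): a current General Declaration is held. So (c) is unavailable.
Exception (d) requires that the agency holds a current Provisional Registration from the Ellisport Authority; but no current Provisional Registration is held, so (d) is unavailable.
Exception (e)'s conditions are all satisfied: the report was obtained under a confidentiality agreement; a written security-exemption finding has been issued; the qualifying period is 275 days, meeting the 255 days threshold. However, paragraph (r) must be considered: (r) is engaged — a current Annual Declaration is held. (e) is therefore removed.

No — exception (a) applies; the Ellisport Parks Department is not required to disclose the report.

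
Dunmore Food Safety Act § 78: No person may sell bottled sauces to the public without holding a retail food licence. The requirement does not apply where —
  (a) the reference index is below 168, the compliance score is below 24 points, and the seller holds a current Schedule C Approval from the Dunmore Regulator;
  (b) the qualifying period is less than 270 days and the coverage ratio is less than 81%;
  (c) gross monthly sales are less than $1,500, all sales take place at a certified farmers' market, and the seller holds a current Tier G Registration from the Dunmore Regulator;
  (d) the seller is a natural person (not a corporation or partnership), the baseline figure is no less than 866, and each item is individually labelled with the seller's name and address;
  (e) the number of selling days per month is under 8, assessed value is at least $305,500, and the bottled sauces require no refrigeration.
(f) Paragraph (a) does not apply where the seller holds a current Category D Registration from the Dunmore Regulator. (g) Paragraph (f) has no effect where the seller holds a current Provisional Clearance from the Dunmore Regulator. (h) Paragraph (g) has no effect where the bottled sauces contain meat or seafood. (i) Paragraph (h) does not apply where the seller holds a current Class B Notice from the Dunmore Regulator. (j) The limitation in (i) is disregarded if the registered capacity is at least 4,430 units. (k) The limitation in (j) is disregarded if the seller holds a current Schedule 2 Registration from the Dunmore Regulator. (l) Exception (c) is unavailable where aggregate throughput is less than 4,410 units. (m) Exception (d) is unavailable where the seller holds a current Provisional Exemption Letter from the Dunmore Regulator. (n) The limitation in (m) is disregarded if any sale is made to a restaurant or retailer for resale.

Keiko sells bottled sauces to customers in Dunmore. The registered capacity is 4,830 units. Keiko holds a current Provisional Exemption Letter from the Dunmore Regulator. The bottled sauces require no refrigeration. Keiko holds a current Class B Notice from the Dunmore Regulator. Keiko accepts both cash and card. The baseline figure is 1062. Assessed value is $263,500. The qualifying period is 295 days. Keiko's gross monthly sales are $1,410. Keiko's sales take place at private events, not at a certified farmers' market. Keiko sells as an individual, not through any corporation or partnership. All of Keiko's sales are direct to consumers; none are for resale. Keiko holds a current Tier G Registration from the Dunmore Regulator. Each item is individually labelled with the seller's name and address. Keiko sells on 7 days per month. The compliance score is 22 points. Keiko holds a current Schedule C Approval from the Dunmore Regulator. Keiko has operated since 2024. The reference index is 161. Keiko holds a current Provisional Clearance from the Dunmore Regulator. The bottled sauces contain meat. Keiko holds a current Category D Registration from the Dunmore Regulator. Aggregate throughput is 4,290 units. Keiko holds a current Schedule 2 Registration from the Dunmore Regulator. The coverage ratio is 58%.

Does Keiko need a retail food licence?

All of (a)'s requirements are met (the reference index is 161, below the 168 limit; the compliance score is 22 points, below the 24 points limit; a current Schedule C Approval is held). As to paragraphs (f)–(k): (f) would limit (a) — a current Category D Registration is held — but (g) sets (f) aside: (g) operates against (f): a current Provisional Clearance is held. (h) operates (the bottled sauces contain meat), but is itself disapplied by (i): (i) operates against (h): a current Class B Notice is held. (j) would limit (i) — the registered capacity is 4,830 units, meeting the 4,430 units threshold — but (k) sets (j) aside: (k) operates against (j): a current Schedule 2 Registration is held. Exception (a) stands.
Exception (b) does not apply: the qualifying period is 295 days, not less than 270 days.
Exception (c) requires that all sales take place at a certified farmers' market; but sales are at private events, not a certified farmers' market, so (c) is unavailable.
Exception (d): the seller is a natural person; the baseline figure is 1,062, meeting the 866 threshold; items are individually labelled — every condition holds. Turning to paragraphs (m)–(n): (m) operates against (d): a current Provisional Exemption Letter is held. (n), which would lift (m), is not engaged — no sales are for resale. (d) is therefore removed.
Exception (e) fails — assessed value is $263,500, short of $305,500.

No — exception (a) applies; Keiko is not required to hold a retail food licence.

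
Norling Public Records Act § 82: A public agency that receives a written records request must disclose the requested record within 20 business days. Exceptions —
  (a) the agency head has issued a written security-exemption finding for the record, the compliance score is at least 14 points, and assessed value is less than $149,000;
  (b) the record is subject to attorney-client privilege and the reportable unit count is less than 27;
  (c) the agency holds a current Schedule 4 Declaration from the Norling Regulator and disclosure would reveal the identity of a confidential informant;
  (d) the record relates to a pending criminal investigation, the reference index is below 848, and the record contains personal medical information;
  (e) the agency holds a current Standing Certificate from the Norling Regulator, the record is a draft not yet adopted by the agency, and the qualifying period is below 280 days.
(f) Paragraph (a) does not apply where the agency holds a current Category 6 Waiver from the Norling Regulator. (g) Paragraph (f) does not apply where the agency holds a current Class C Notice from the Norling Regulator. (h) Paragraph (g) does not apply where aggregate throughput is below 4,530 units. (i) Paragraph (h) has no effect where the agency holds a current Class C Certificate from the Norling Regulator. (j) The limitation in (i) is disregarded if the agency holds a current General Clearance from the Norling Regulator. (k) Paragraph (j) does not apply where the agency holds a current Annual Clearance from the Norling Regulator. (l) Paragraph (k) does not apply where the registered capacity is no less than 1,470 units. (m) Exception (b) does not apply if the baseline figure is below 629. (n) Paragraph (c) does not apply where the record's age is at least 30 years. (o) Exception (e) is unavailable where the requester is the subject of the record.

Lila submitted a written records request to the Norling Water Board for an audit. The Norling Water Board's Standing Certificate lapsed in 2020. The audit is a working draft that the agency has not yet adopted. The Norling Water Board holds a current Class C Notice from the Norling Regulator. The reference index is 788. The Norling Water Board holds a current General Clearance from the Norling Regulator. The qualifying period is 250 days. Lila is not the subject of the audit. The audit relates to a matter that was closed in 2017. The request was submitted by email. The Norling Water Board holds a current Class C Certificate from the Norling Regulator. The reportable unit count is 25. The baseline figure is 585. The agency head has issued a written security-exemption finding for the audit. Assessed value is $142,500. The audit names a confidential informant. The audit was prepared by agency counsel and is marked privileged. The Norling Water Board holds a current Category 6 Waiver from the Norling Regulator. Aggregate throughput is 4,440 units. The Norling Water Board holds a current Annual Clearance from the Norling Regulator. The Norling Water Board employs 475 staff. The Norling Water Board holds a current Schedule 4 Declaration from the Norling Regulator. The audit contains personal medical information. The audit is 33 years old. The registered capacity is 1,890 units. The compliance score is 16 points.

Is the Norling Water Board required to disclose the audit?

Yes — the Norling Water Board must disclose the audit.

Exception (a) is satisfied on its face — a written security-exemption finding has been issued; the compliance score is 16 points, meeting the 14 points threshold; assessed value is $142,500, less than the $149,000 limit. Turning to paragraphs (f)–(l): (f) is triggered — a current Category 6 Waiver is held. (g) is engaged (a current Class C Notice is held), but is set aside by (h): (h) is engaged — aggregate throughput is 4,440 units, below the 4,530 units limit. (i) would limit (h) — a current Class C Certificate is held — but (j) sets (i) aside: (j) is engaged — a current General Clearance is held. (k) operates (a current Annual Clearance is held), but is itself disapplied by (l): (l) operates against (k): the registered capacity is 1,890 units, meeting the 1,470 units threshold. So (a) is unavailable.
Exception (b): the audit is privileged; the reportable unit count is 25, less than the 27 limit — every condition holds. But applying paragraph (m): (m) operates against (b): the baseline figure is 585, below the 629 limit. (b) is therefore removed.
Exception (c)'s conditions are all satisfied: a current Schedule 4 Declaration is held; the audit names a confidential informant. However, paragraph (n) must be considered: (n) applies — the record's age is 33 years, meeting the 30 years threshold. (c) is therefore removed.
Exception (d) requires that the record relates to a pending criminal investigation; but the audit relates to a closed matter, so (d) is unavailable.
Exception (e) fails — there is no Standing Certificate in force.
No exception displaces § 82.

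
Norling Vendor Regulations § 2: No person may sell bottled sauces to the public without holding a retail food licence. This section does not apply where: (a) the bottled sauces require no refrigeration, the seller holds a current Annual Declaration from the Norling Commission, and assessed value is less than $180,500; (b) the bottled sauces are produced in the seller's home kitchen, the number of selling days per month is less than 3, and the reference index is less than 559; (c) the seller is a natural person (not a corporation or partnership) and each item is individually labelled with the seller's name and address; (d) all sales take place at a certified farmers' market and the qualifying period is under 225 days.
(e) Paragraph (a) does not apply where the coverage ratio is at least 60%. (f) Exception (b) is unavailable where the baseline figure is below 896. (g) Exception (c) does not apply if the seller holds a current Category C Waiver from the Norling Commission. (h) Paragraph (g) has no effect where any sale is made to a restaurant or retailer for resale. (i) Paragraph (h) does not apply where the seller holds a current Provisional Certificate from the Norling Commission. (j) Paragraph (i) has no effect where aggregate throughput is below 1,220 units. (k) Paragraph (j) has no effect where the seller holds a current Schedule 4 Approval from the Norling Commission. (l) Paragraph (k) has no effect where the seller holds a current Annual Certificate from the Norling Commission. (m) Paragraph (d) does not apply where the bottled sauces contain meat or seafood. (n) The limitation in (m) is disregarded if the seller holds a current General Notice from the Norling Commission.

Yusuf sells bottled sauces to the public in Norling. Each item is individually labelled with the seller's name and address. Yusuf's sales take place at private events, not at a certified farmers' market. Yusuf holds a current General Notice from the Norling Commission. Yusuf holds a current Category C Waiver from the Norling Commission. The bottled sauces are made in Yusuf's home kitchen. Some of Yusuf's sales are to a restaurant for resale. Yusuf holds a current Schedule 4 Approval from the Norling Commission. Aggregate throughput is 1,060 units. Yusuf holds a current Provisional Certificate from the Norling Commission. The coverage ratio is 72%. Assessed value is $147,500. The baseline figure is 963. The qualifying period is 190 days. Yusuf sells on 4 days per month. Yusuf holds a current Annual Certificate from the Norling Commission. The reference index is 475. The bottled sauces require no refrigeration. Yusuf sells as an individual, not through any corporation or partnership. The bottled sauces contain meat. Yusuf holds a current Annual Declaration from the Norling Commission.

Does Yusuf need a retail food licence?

All of (a)'s requirements are met (the bottled sauces are shelf-stable; a current Annual Declaration is held; assessed value is $147,500, less than the $180,500 limit). But applying paragraph (e): (e) operates — the coverage ratio is 72%, meeting the 60% threshold. (a) is therefore removed.
Exception (b) requires that the number of selling days per month is less than 3; but the number of selling days per month is 4, not less than 3, so (b) is unavailable.
All of (c)'s requirements are met (the seller is a natural person; items are individually labelled). Considering the limiting provisions: (g) is engaged (a current Category C Waiver is held), but is set aside by (h): (h) operates against (g): some sales are to a restaurant for resale. (i) operates (a current Provisional Certificate is held), but is itself disapplied by (j): (j) is engaged — aggregate throughput is 1,060 units, below the 1,220 units limit. (k) would limit (j) — a current Schedule 4 Approval is held — but (l) sets (k) aside: (l) is engaged — a current Annual Certificate is held. Exception (c) stands.
Exception (d) requires that all sales take place at a certified farmers' market; but sales are at private events, not a certified farmers' market, so (d) is unavailable.

No — exception (c) applies; Yusuf is not required to hold a retail food licence.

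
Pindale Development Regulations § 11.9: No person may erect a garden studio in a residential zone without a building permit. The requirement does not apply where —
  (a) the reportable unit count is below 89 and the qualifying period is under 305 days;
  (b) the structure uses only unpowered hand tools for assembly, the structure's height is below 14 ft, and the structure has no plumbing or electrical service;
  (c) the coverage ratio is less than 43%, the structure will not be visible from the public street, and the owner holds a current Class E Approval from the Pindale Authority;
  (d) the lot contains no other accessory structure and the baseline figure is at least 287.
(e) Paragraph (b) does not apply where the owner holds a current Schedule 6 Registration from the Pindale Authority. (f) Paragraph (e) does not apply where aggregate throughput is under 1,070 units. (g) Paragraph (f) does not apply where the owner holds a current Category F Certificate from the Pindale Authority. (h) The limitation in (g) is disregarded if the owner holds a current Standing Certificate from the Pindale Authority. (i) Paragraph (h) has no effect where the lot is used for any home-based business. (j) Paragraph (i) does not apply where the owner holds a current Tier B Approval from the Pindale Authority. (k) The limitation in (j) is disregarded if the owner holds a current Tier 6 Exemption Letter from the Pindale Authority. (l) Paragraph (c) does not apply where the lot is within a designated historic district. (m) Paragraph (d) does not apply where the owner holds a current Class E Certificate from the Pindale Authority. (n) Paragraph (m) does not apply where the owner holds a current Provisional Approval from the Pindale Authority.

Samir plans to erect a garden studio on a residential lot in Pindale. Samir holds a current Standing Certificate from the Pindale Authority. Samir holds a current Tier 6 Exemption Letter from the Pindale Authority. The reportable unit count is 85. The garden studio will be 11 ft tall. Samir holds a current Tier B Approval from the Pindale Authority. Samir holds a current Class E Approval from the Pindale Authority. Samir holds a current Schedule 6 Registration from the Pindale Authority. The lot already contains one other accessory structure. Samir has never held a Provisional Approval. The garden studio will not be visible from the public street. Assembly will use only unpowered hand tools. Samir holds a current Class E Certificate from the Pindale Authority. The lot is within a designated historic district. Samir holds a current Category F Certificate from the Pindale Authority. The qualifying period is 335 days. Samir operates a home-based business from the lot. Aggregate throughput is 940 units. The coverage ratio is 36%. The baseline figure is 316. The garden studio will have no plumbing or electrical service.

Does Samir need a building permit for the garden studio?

Yes — Samir must obtain a building permit.

Exception (a) fails — the qualifying period is 335 days, not under 305 days.
Exception (b): assembly uses only hand tools; the structure's height is 11 ft, below the 14 ft limit; there is no plumbing or electrical service — every condition holds. But applying paragraphs (e)–(k): (e) is engaged — a current Schedule 6 Registration is held. (f) operates (aggregate throughput is 940 units, under the 1,070 units limit), but is itself disapplied by (g): (g) applies — a current Category F Certificate is held. (h) is triggered (a current Standing Certificate is held), but is displaced by (i): (i) applies — a home-based business operates on the lot. (j) is engaged (a current Tier B Approval is held), but yields to (k): (k) operates against (j): a current Tier 6 Exemption Letter is held. So (b) is unavailable.
Exception (c) is satisfied on its face — the coverage ratio is 36%, less than the 43% limit; the structure will not be visible from the street; a current Class E Approval is held. However, paragraph (l) must be considered: (l) applies — the lot is in a historic district. (c) is therefore removed.
Exception (d) does not apply: the lot already has another accessory structure.
No exception applies. The general rule governs.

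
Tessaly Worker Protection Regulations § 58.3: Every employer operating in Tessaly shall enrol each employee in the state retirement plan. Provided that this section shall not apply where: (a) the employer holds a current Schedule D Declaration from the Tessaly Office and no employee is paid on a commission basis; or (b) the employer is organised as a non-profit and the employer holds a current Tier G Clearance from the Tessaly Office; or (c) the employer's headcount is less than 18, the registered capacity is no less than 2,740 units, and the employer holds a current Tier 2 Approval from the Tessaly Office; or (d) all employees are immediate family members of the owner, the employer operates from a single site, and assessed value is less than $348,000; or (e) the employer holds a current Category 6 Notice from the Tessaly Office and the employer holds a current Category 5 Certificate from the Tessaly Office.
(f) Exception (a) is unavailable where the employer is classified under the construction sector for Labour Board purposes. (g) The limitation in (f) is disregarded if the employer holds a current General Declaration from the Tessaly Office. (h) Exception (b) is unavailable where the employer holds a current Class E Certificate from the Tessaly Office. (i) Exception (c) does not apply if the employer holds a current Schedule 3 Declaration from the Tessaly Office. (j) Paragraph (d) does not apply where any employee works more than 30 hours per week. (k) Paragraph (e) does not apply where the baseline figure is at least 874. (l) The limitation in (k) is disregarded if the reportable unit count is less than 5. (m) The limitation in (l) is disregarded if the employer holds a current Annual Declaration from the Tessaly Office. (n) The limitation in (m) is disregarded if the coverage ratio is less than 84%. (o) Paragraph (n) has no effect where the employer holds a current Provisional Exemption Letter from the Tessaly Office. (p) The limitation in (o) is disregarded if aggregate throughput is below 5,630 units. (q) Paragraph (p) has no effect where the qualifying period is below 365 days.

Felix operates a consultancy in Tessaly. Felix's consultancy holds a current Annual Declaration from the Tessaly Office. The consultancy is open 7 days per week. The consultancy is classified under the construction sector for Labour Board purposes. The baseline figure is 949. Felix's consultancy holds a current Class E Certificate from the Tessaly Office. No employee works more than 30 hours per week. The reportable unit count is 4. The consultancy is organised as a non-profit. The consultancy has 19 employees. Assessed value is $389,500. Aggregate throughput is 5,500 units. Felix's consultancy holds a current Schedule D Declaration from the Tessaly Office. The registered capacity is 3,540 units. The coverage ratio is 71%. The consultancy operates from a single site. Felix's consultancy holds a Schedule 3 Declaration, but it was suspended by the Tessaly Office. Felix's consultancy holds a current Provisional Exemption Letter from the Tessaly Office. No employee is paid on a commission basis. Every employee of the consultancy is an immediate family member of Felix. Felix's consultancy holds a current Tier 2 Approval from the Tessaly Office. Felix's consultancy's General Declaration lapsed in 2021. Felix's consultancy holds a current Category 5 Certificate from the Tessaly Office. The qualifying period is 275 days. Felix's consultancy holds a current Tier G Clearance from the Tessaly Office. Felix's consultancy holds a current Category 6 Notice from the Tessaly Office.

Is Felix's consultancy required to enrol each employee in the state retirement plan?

Yes — Felix's consultancy must enrol each employee in the state retirement plan.

Exception (a) is satisfied on its face — a current Schedule D Declaration is held; no employee is paid on commission. But applying paragraphs (f)–(g): (f) operates against (a): the consultancy is classified under the construction sector. (g) is inapplicable (the General Declaration is not current), so (f) stands. Exception (a) does not apply.
Exception (b)'s conditions are all satisfied: the employer is a non-profit; a current Tier G Clearance is held. However, paragraph (h) must be considered: (h) is triggered — a current Class E Certificate is held. (b) is therefore removed.
Exception (c) fails — the employer's headcount is 19, not less than 18.
Exception (d) fails — assessed value is $389,500, not less than $348,000.
Exception (e): a current Category 6 Notice is held; a current Category 5 Certificate is held — every condition holds. But applying paragraphs (k)–(q): (k) operates against (e): the baseline figure is 949, meeting the 874 threshold. (l) would limit (k) — the reportable unit count is 4, less than the 5 limit — but (m) sets (l) aside: (m) is engaged — a current Annual Declaration is held. (n) would limit (m) — the coverage ratio is 71%, less than the 84% limit — but (o) sets (n) aside: (o) operates against (n): a current Provisional Exemption Letter is held. (p) is triggered (aggregate throughput is 5,500 units, below the 5,630 units limit), but is displaced by (q): (q) is triggered — the qualifying period is 275 days, below the 365 days limit. So (e) is unavailable.
Every exception is unavailable, so the rule governs.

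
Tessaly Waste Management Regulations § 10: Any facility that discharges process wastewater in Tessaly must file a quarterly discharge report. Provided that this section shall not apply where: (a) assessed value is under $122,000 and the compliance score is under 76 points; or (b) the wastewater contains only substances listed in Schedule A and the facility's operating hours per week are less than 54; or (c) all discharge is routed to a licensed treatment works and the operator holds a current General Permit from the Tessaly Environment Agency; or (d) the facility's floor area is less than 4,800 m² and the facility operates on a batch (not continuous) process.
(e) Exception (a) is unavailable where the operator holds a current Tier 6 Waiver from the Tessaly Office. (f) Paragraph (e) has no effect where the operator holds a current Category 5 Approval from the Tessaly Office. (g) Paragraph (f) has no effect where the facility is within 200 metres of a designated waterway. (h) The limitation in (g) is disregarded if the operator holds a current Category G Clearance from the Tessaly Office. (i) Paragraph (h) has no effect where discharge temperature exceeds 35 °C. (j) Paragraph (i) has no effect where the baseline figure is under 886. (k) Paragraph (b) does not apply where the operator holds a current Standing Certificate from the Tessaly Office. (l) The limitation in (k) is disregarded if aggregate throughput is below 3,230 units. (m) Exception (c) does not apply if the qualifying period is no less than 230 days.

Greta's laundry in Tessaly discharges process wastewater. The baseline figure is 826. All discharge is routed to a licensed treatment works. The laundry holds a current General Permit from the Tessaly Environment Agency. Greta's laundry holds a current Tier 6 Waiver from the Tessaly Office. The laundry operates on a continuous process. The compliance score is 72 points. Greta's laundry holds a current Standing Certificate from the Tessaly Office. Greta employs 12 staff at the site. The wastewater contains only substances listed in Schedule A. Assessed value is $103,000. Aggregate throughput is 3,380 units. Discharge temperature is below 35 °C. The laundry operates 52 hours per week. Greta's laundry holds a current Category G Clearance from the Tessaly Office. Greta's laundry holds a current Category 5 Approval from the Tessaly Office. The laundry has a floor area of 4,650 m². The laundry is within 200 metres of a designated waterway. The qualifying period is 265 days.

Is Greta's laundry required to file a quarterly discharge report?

No — exception (a) applies; Greta's laundry is not required to file a quarterly discharge report.

All of (a)'s requirements are met (assessed value is $103,000, under the $122,000 limit; the compliance score is 72 points, under the 76 points limit). Considering the limiting provisions: (e) operates (a current Tier 6 Waiver is held), but is overridden by (f): (f) operates against (e): a current Category 5 Approval is held. (g) would limit (f) — the laundry is within 200 m of a designated waterway — but (h) sets (g) aside: (h) operates against (g): a current Category G Clearance is held. (i) is not engaged (discharge temperature is below 35 °C), so (h) stands. (a) remains available.
Exception (b)'s conditions are all satisfied: the wastewater is Schedule-A-only; the facility's operating hours per week are 52, less than the 54 limit. But applying paragraphs (k)–(l): (k) operates against (b): a current Standing Certificate is held. (l) is not engaged (aggregate throughput is 3,380 units, not below 3,230 units), so (k) stands. (b) is therefore removed.
Exception (c): discharge is routed to a licensed treatment works; a current General Permit is held — every condition holds. But applying paragraph (m): (m) is triggered — the qualifying period is 265 days, meeting the 230 days threshold. Exception (c) does not apply.
Exception (d) does not apply: the facility operates on a continuous process.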